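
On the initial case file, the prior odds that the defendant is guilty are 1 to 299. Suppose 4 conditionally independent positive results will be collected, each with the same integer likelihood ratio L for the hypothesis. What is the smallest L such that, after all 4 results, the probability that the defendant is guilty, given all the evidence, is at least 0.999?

24

Prior odds = 1/299.
Target odds = 0.999/0.001 = 999.
Need L⁴ ≥ 999 ÷ (1/299) = 298701.
23⁴ = 279841 < 298701 ≤ 331776 = 24⁴, so L = 24.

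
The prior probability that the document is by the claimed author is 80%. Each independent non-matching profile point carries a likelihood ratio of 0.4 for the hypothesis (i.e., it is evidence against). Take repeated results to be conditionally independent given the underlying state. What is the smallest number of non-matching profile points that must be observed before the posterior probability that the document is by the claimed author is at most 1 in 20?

5

Prior odds = 0.8/0.2 = 4.
Likelihood ratio per non-matching profile point = 0.4.
Target odds: 0.05 ÷ 0.95 = 1/19.
Require 0.4ⁿ ≤ 1/19 ÷ 4 = 1/76.
0.4⁴ = 0.0256 is still above 1/76 but 0.4⁵ = 0.01024 is at or below it, so n = 5.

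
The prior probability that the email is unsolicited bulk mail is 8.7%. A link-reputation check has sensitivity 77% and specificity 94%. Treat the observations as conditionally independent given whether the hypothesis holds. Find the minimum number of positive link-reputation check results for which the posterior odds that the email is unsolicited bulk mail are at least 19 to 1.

3

Prior odds = 0.087/0.913 = 87/913.
False-positive rate = 1 − 0.94 = 0.06; likelihood ratio of a positive = 0.77/0.06 = 77/6.
Target odds = 19.
Require (77/6)ⁿ ≥ 19 ÷ (87/913) = 17347/87.
(77/6)² = 5929/36 falls short of 17347/87 but (77/6)³ = 456533/216 reaches it, so n = 3.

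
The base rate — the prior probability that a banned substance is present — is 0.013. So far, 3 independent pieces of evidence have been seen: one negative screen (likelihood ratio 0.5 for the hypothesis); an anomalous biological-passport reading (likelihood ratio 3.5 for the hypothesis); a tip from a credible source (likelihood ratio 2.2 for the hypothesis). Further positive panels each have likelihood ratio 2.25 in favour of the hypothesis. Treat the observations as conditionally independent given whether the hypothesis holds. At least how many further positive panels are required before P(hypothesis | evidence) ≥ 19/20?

Prior odds = 0.013/0.987 = 13/987.
Combined Bayes factor of the evidence already in hand = 0.5 × 3.5 × 2.2 = 3.85.
Odds after that evidence = (13/987) × 3.85 = 143/2820.
Target odds = 0.95/0.05 = 19.
Need 2.25ⁿ ≥ 19 ÷ (143/2820) = 53580/143.
2.25⁷ = 4782969/16384 falls short of 53580/143 but 2.25⁸ = 43046721/65536 reaches it, so n = 8.

8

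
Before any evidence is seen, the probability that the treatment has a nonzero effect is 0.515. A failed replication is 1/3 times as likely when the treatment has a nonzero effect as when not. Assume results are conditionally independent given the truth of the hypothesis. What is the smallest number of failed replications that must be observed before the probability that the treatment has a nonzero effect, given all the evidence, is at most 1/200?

5

Prior odds: 0.515 ÷ 0.485 = 103/97.
Likelihood ratio per failed replication = 1/3.
Target odds: 0.005 ÷ 0.995 = 1/199.
Need (103/97) × (1/3)ⁿ ≤ 1/199, i.e. (1/3)ⁿ ≤ 97/20497.
(1/3)⁴ = 1/81 is still above 97/20497 but (1/3)⁵ = 1/243 is at or below it, so n = 5.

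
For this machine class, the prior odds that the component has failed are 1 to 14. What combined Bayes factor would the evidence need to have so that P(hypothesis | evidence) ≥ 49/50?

Prior odds = 1/14.
Target odds = 0.98/0.02 = 49.
Required Bayes factor = 49 ÷ (1/14) = 686.

686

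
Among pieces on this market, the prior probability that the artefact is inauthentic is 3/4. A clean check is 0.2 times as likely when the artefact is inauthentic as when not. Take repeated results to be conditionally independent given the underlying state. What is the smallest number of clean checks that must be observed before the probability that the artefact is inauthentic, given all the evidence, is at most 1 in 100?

4

Prior odds: 0.75 ÷ 0.25 = 3.
Likelihood ratio per clean check = 0.2.
Target posterior odds = 0.01/0.99 = 1/99.
Require 0.2ⁿ ≤ 1/99 ÷ 3 = 1/297.
0.2³ = 0.008 is still above 1/297 but 0.2⁴ = 0.0016 is at or below it, so n = 4.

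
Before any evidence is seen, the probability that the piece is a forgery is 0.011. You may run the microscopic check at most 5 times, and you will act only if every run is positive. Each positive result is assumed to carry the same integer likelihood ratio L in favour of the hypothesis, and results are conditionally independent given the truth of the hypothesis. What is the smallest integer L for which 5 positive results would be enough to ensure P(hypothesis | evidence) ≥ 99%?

Prior odds = 0.011/0.989 = 11/989.
Target odds = 0.99/0.01 = 99.
Need L⁵ ≥ 99 ÷ (11/989) = 8901.
6⁵ = 7776 < 8901 ≤ 16807 = 7⁵, so L = 7.

7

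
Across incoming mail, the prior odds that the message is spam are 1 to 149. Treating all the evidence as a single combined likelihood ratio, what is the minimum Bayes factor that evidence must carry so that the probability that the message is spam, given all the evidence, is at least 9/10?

Prior odds = 1/149.
Target odds = 0.9/0.1 = 9.
Required Bayes factor = 9 ÷ (1/149) = 1341.

1341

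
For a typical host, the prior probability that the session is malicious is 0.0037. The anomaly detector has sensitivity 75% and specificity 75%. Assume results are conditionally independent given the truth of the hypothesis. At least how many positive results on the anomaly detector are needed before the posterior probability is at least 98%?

9

Prior odds: 0.0037 ÷ 0.9963 = 37/9963.
False-positive rate = 1 − 0.75 = 0.25; likelihood ratio of a positive = 0.75/0.25 = 3.
Target posterior odds = 0.98/0.02 = 49.
Need (37/9963) × 3ⁿ ≥ 49, i.e. 3ⁿ ≥ 488187/37.
3⁸ = 6561 falls short of 488187/37 but 3⁹ = 19683 reaches it, so n = 9.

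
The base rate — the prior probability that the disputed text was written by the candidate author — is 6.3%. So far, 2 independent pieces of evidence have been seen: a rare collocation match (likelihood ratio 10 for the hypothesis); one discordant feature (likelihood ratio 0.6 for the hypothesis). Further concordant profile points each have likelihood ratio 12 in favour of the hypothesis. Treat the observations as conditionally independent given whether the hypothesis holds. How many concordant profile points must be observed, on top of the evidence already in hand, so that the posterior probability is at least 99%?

3

Prior odds = 0.063/0.937 = 63/937.
Combined Bayes factor of the evidence already in hand = 10 × 0.6 = 6.
Odds after that evidence = (63/937) × 6 = 378/937.
Target odds = 0.99/0.01 = 99.
Need 12ⁿ ≥ 99 ÷ (378/937) = 10307/42.
12² = 144 falls short of 10307/42 but 12³ = 1728 reaches it, so n = 3.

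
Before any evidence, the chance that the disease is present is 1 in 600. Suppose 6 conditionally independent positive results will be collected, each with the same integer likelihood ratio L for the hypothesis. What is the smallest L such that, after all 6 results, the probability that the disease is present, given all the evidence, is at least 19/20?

Prior odds = (1/600)/(599/600) = 1/599.
Target odds = 0.95/0.05 = 19.
Need L⁶ ≥ 19 ÷ (1/599) = 11381.
4⁶ = 4096 < 11381 ≤ 15625 = 5⁶, so L = 5.

5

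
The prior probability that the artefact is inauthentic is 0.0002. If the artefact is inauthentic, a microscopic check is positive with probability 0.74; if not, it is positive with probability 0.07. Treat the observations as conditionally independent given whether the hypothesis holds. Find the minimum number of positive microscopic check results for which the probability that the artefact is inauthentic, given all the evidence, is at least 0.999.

Prior odds: 0.0002 ÷ 0.9998 = 1/4999.
Likelihood ratio of a positive = 0.74/0.07 = 74/7.
Target odds: 0.999 ÷ 0.001 = 999.
Need (1/4999) × (74/7)ⁿ ≥ 999, i.e. (74/7)ⁿ ≥ 4994001.
(74/7)⁶ ≈1.39573e+06 falls short of 4994001 but (74/7)⁷ ≈1.47549e+07 reaches it, so n = 7.

7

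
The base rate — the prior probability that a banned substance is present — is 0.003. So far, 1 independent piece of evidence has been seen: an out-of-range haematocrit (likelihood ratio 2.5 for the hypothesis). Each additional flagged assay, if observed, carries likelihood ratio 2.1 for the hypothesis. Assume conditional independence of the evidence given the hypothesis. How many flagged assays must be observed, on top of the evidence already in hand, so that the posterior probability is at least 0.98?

Prior odds = 0.003/0.997 = 3/997.
Bayes factor of the evidence already in hand = 2.5.
Odds after that evidence = (3/997) × 2.5 = 15/1994.
Target odds = 0.98/0.02 = 49.
Need 2.1ⁿ ≥ 49 ÷ (15/1994) = 97706/15.
2.1¹¹ ≈3502.78 falls short of 97706/15 but 2.1¹² ≈7355.83 reaches it, so n = 12.

12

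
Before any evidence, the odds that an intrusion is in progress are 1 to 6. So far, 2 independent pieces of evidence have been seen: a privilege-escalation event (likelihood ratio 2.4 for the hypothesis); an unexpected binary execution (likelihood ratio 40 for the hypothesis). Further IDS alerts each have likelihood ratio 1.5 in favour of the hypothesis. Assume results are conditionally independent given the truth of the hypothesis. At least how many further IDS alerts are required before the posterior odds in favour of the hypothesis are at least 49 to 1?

3

Prior odds = 1/6.
Combined Bayes factor of the evidence already in hand = 2.4 × 40 = 96.
Odds after that evidence = (1/6) × 96 = 16.
Target odds = 49.
Need 1.5ⁿ ≥ 49 ÷ 16 = 3.0625.
1.5² = 2.25 falls short of 3.0625 but 1.5³ = 3.375 reaches it, so n = 3.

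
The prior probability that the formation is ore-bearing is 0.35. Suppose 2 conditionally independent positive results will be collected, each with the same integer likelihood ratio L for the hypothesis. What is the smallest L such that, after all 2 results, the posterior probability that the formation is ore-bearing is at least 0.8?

Prior odds = 0.35/0.65 = 7/13.
Target odds = 0.8/0.2 = 4.
Need L² ≥ 4 ÷ (7/13) = 52/7.
2² = 4 < 52/7 ≤ 9 = 3², so L = 3.

3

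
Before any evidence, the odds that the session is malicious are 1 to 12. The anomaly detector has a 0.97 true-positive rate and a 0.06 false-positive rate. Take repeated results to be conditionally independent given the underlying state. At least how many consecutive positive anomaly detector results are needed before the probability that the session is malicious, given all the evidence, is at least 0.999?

4

Prior odds = 1/12.
Likelihood ratio of a positive result = 0.97/0.06 = 97/6.
Target posterior odds = 0.999/0.001 = 999.
Need (1/12) × (97/6)ⁿ ≥ 999, i.e. (97/6)ⁿ ≥ 11988.
(97/6)³ = 912673/216 falls short of 11988 but (97/6)⁴ = 88529281/1296 reaches it, so n = 4.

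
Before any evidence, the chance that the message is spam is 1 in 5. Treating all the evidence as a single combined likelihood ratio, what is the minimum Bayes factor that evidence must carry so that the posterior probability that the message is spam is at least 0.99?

396

Prior odds = 0.2/0.8 = 0.25.
Target odds = 0.99/0.01 = 99.
Required Bayes factor = 99 ÷ 0.25 = 396.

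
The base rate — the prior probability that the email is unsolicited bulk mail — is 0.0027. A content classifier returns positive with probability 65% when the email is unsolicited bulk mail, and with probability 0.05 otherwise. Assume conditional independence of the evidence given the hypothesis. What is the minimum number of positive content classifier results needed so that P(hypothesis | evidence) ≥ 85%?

3

Prior odds: 0.0027 ÷ 0.9973 = 27/9973.
Likelihood ratio of a positive result = 0.65/0.05 = 13.
Target posterior odds = 0.85/0.15 = 17/3.
Require 13ⁿ ≥ 17/3 ÷ (27/9973) = 169541/81.
13² = 169 falls short of 169541/81 but 13³ = 2197 reaches it, so n = 3.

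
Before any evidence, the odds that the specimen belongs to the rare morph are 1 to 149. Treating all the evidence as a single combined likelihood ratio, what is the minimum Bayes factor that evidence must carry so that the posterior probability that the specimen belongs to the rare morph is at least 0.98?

7301

Prior odds = 1/149.
Target odds = 0.98/0.02 = 49.
Required Bayes factor = 49 ÷ (1/149) = 7301.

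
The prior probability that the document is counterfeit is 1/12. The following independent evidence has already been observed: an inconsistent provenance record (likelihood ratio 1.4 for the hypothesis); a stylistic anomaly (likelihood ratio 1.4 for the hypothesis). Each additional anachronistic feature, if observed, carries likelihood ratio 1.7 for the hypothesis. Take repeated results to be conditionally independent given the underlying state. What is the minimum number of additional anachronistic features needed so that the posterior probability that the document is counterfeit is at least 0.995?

Prior odds = (1/12)/(11/12) = 1/11.
Combined Bayes factor of the evidence already in hand = 1.4 × 1.4 = 1.96.
Odds after that evidence = (1/11) × 1.96 = 49/275.
Target odds = 0.995/0.005 = 199.
Need 1.7ⁿ ≥ 199 ÷ (49/275) = 54725/49.
1.7¹³ ≈990.458 falls short of 54725/49 but 1.7¹⁴ ≈1683.78 reaches it, so n = 14.

14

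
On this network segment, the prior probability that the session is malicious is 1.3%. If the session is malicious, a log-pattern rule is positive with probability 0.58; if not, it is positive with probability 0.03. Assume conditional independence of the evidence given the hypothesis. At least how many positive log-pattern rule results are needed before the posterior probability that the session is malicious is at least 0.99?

Prior odds: 0.013 ÷ 0.987 = 13/987.
Likelihood ratio of a positive = 0.58/0.03 = 58/3.
Target odds: 0.99 ÷ 0.01 = 99.
Require (58/3)ⁿ ≥ 99 ÷ (13/987) = 97713/13.
(58/3)³ = 195112/27 falls short of 97713/13 but (58/3)⁴ = 11316496/81 reaches it, so n = 4.

4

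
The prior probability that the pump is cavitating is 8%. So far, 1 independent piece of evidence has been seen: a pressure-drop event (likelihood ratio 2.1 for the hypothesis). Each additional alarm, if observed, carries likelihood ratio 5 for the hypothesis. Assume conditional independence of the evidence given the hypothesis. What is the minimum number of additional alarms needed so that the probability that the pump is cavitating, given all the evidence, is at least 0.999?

6

Prior odds = 0.08/0.92 = 2/23.
Bayes factor of the evidence already in hand = 2.1.
Odds after that evidence = (2/23) × 2.1 = 21/115.
Target odds = 0.999/0.001 = 999.
Need 5ⁿ ≥ 999 ÷ (21/115) = 38295/7.
5⁵ = 3125 falls short of 38295/7 but 5⁶ = 15625 reaches it, so n = 6.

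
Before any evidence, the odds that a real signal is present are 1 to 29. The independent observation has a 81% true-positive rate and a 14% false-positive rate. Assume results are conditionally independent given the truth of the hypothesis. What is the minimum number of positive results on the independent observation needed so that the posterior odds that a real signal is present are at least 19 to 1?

4

Prior odds = 1/29.
Likelihood ratio of a positive result = 0.81/0.14 = 81/14.
Target odds = 19.
Require (81/14)ⁿ ≥ 19 ÷ (1/29) = 551.
(81/14)³ = 531441/2744 falls short of 551 but (81/14)⁴ = 43046721/38416 reaches it, so n = 4.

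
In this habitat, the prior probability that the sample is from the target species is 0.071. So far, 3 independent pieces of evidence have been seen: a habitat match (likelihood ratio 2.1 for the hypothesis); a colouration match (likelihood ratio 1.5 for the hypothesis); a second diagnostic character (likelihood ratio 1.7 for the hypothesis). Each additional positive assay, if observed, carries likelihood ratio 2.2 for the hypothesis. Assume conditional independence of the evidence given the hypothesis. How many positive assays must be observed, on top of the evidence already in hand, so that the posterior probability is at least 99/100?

7

Prior odds = 0.071/0.929 = 71/929.
Combined Bayes factor of the evidence already in hand = 2.1 × 1.5 × 1.7 = 5.355.
Odds after that evidence = (71/929) × 5.355 = 76041/185800.
Target odds = 0.99/0.01 = 99.
Need 2.2ⁿ ≥ 99 ÷ (76041/185800) = 2043800/8449.
2.2⁶ = 1771561/15625 falls short of 2043800/8449 but 2.2⁷ = 19487171/78125 reaches it, so n = 7.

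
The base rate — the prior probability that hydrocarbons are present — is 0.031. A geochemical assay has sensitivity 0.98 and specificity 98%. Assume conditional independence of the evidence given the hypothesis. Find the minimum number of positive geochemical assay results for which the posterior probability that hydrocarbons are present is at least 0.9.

Prior odds: 0.031 ÷ 0.969 = 31/969.
False-positive rate = 1 − 0.98 = 0.02; likelihood ratio of a positive = 0.98/0.02 = 49.
Target posterior odds = 0.9/0.1 = 9.
Require 49ⁿ ≥ 9 ÷ (31/969) = 8721/31.
49¹ = 49 falls short of 8721/31 but 49² = 2401 reaches it, so n = 2.

2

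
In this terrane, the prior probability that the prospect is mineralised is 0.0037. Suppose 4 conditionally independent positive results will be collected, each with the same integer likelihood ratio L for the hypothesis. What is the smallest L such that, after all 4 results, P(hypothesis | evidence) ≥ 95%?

9

Prior odds = 0.0037/0.9963 = 37/9963.
Target odds = 0.95/0.05 = 19.
Need L⁴ ≥ 19 ÷ (37/9963) = 189297/37.
8⁴ = 4096 < 189297/37 ≤ 6561 = 9⁴, so L = 9.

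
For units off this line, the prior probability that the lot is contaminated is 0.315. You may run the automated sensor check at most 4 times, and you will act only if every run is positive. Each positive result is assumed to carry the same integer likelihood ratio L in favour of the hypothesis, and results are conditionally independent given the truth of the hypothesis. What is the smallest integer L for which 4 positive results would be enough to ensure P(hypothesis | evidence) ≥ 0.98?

4

Prior odds = 0.315/0.685 = 63/137.
Target odds = 0.98/0.02 = 49.
Need L⁴ ≥ 49 ÷ (63/137) = 959/9.
3⁴ = 81 < 959/9 ≤ 256 = 4⁴, so L = 4.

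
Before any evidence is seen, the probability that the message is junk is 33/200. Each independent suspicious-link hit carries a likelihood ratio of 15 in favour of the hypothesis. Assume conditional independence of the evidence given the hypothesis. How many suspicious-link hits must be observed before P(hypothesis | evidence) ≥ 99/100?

3

Prior odds = 0.165/0.835 = 33/167.
Likelihood ratio per suspicious-link hit = 15.
Target posterior odds = 0.99/0.01 = 99.
Need (33/167) × 15ⁿ ≥ 99, i.e. 15ⁿ ≥ 501.
15² = 225 falls short of 501 but 15³ = 3375 reaches it, so n = 3.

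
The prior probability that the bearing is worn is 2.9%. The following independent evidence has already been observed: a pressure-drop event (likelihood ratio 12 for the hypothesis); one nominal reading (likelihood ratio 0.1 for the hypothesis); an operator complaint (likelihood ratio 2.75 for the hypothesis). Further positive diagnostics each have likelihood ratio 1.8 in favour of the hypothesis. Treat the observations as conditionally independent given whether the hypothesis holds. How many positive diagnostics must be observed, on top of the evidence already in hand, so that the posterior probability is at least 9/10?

Prior odds = 0.029/0.971 = 29/971.
Combined Bayes factor of the evidence already in hand = 12 × 0.1 × 2.75 = 3.3.
Odds after that evidence = (29/971) × 3.3 = 957/9710.
Target odds = 0.9/0.1 = 9.
Need 1.8ⁿ ≥ 9 ÷ (957/9710) = 29130/319.
1.8⁷ = 4782969/78125 falls short of 29130/319 but 1.8⁸ = 43046721/390625 reaches it, so n = 8.

8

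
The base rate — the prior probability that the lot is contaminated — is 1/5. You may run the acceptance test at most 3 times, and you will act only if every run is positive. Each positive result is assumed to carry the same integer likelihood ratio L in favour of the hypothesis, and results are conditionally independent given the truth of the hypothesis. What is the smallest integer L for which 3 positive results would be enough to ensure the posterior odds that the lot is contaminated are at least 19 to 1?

Prior odds = 0.2/0.8 = 0.25.
Target odds = 19.
Need L³ ≥ 19 ÷ 0.25 = 76.
4³ = 64 < 76 ≤ 125 = 5³, so L = 5.

5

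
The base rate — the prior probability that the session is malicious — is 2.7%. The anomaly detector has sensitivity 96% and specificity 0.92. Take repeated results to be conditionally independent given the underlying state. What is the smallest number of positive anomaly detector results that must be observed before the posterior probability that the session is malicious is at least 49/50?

Prior odds = 0.027/0.973 = 27/973.
False-positive rate = 1 − 0.92 = 0.08; likelihood ratio of a positive = 0.96/0.08 = 12.
Target posterior odds = 0.98/0.02 = 49.
Require 12ⁿ ≥ 49 ÷ (27/973) = 47677/27.
12³ = 1728 falls short of 47677/27 but 12⁴ = 20736 reaches it, so n = 4.

4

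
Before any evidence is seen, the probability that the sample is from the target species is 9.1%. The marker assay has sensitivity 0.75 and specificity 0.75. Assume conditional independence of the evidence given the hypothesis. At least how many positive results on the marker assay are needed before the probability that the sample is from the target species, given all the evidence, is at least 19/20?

5

Prior odds: 0.091 ÷ 0.909 = 91/909.
False-positive rate = 1 − 0.75 = 0.25; likelihood ratio of a positive = 0.75/0.25 = 3.
Target posterior odds = 0.95/0.05 = 19.
Require 3ⁿ ≥ 19 ÷ (91/909) = 17271/91.
3⁴ = 81 falls short of 17271/91 but 3⁵ = 243 reaches it, so n = 5.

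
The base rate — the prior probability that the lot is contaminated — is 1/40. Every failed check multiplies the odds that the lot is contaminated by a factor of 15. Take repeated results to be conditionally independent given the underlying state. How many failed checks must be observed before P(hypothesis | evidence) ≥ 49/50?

Prior odds: 0.025 ÷ 0.975 = 1/39.
Likelihood ratio per failed check = 15.
Target posterior odds = 0.98/0.02 = 49.
Need (1/39) × 15ⁿ ≥ 49, i.e. 15ⁿ ≥ 1911.
15² = 225 falls short of 1911 but 15³ = 3375 reaches it, so n = 3.

3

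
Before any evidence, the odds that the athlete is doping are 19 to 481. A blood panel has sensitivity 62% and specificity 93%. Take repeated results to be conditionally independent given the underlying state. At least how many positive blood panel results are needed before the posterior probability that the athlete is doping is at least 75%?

Prior odds = 19/481.
False-positive rate = 1 − 0.93 = 0.07; likelihood ratio of a positive = 0.62/0.07 = 62/7.
Target odds: 0.75 ÷ 0.25 = 3.
Need (19/481) × (62/7)ⁿ ≥ 3, i.e. (62/7)ⁿ ≥ 1443/19.
(62/7)¹ = 62/7 falls short of 1443/19 but (62/7)² = 3844/49 reaches it, so n = 2.

2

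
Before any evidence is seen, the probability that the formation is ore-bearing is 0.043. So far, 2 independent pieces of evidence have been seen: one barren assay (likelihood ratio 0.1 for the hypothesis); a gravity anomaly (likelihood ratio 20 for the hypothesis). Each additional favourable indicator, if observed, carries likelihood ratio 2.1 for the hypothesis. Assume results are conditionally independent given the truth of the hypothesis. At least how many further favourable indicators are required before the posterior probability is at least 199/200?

11

Prior odds = 0.043/0.957 = 43/957.
Combined Bayes factor of the evidence already in hand = 0.1 × 20 = 2.
Odds after that evidence = (43/957) × 2 = 86/957.
Target odds = 0.995/0.005 = 199.
Need 2.1ⁿ ≥ 199 ÷ (86/957) = 190443/86.
2.1¹⁰ ≈1667.99 falls short of 190443/86 but 2.1¹¹ ≈3502.78 reaches it, so n = 11.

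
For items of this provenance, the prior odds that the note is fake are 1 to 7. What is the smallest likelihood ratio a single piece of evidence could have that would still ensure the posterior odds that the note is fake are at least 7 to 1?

49

Prior odds = 1/7.
Target odds = 7.
Required Bayes factor = 7 ÷ (1/7) = 49.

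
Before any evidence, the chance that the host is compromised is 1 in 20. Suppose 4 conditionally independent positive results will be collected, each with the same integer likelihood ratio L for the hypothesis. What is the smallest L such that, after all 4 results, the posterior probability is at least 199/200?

8

Prior odds = 0.05/0.95 = 1/19.
Target odds = 0.995/0.005 = 199.
Need L⁴ ≥ 199 ÷ (1/19) = 3781.
7⁴ = 2401 < 3781 ≤ 4096 = 8⁴, so L = 8.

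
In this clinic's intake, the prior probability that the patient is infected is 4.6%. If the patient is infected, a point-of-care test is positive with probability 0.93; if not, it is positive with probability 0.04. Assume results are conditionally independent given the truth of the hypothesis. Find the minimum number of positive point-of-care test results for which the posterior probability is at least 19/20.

Prior odds = 0.046/0.954 = 23/477.
Likelihood ratio of a positive = 0.93/0.04 = 23.25.
Target odds: 0.95 ÷ 0.05 = 19.
Require 23.25ⁿ ≥ 19 ÷ (23/477) = 9063/23.
23.25¹ = 23.25 falls short of 9063/23 but 23.25² = 540.5625 reaches it, so n = 2.

2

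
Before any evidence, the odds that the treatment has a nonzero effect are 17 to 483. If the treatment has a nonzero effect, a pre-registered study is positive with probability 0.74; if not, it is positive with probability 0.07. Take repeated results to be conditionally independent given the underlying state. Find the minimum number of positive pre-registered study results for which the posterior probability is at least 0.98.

4

Prior odds = 17/483.
Likelihood ratio of a positive = 0.74/0.07 = 74/7.
Target odds: 0.98 ÷ 0.02 = 49.
Require (74/7)ⁿ ≥ 49 ÷ (17/483) = 23667/17.
(74/7)³ = 405224/343 falls short of 23667/17 but (74/7)⁴ = 29986576/2401 reaches it, so n = 4.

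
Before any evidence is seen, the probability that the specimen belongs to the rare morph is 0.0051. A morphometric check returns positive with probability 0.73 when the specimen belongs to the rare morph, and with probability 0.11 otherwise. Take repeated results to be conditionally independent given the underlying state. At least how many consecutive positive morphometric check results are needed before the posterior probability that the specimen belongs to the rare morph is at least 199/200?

6

Prior odds = 0.0051/0.9949 = 51/9949.
Likelihood ratio of a positive result = 0.73/0.11 = 73/11.
Target posterior odds = 0.995/0.005 = 199.
Need (51/9949) × (73/11)ⁿ ≥ 199, i.e. (73/11)ⁿ ≥ 1979851/51.
(73/11)⁵ ≈12872.1 falls short of 1979851/51 but (73/11)⁶ ≈85424.2 reaches it, so n = 6.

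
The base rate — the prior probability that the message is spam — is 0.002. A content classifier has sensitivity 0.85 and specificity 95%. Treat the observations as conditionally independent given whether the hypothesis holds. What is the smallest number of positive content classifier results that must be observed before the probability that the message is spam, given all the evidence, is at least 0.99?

4

Prior odds = 0.002/0.998 = 1/499.
False-positive rate = 1 − 0.95 = 0.05; likelihood ratio of a positive = 0.85/0.05 = 17.
Target odds: 0.99 ÷ 0.01 = 99.
Need (1/499) × 17ⁿ ≥ 99, i.e. 17ⁿ ≥ 49401.
17³ = 4913 falls short of 49401 but 17⁴ = 83521 reaches it, so n = 4.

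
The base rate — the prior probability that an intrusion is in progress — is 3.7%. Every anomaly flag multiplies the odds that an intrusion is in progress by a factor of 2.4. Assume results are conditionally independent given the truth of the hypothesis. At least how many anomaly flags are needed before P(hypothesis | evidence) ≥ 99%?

Prior odds = 0.037/0.963 = 37/963.
Likelihood ratio per anomaly flag = 2.4.
Target odds: 0.99 ÷ 0.01 = 99.
Require 2.4ⁿ ≥ 99 ÷ (37/963) = 95337/37.
2.4⁸ = 429981696/390625 falls short of 95337/37 but 2.4⁹ ≈2641.81 reaches it, so n = 9.

9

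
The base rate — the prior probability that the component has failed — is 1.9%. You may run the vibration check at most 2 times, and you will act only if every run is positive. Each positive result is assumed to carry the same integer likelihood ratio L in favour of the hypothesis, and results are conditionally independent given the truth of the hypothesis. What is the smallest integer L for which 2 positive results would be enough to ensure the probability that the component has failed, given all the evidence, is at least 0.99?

Prior odds = 0.019/0.981 = 19/981.
Target odds = 0.99/0.01 = 99.
Need L² ≥ 99 ÷ (19/981) = 97119/19.
71² = 5041 < 97119/19 ≤ 5184 = 72², so L = 72.

72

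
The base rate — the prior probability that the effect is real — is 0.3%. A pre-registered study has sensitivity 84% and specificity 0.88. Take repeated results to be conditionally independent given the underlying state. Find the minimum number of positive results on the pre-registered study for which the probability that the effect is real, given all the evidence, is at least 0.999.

7

Prior odds: 0.003 ÷ 0.997 = 3/997.
False-positive rate = 1 − 0.88 = 0.12; likelihood ratio of a positive = 0.84/0.12 = 7.
Target odds: 0.999 ÷ 0.001 = 999.
Need (3/997) × 7ⁿ ≥ 999, i.e. 7ⁿ ≥ 332001.
7⁶ = 117649 falls short of 332001 but 7⁷ = 823543 reaches it, so n = 7.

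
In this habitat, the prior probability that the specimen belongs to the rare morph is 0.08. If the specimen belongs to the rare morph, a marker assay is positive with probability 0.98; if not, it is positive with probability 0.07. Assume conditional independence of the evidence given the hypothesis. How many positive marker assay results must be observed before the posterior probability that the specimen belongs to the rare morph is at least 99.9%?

4

Prior odds: 0.08 ÷ 0.92 = 2/23.
Likelihood ratio of a positive = 0.98/0.07 = 14.
Target posterior odds = 0.999/0.001 = 999.
Require 14ⁿ ≥ 999 ÷ (2/23) = 11488.5.
14³ = 2744 falls short of 11488.5 but 14⁴ = 38416 reaches it, so n = 4.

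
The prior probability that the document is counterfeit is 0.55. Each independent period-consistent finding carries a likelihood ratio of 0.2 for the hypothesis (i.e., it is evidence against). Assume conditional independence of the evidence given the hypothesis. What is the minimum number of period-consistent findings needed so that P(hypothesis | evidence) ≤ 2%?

3

Prior odds = 0.55/0.45 = 11/9.
Likelihood ratio per period-consistent finding = 0.2.
Target posterior odds = 0.02/0.98 = 1/49.
Need (11/9) × 0.2ⁿ ≤ 1/49, i.e. 0.2ⁿ ≤ 9/539.
0.2² = 0.04 is still above 9/539 but 0.2³ = 0.008 is at or below it, so n = 3.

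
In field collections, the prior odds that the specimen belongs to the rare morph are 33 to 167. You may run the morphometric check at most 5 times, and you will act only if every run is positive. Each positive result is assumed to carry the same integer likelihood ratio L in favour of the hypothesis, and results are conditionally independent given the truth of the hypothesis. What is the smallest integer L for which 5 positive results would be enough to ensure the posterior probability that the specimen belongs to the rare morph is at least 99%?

Prior odds = 33/167.
Target odds = 0.99/0.01 = 99.
Need L⁵ ≥ 99 ÷ (33/167) = 501.
3⁵ = 243 < 501 ≤ 1024 = 4⁵, so L = 4.

4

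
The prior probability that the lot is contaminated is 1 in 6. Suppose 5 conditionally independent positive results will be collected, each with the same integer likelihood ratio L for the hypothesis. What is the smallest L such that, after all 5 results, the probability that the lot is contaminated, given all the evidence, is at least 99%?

Prior odds = (1/6)/(5/6) = 0.2.
Target odds = 0.99/0.01 = 99.
Need L⁵ ≥ 99 ÷ 0.2 = 495.
3⁵ = 243 < 495 ≤ 1024 = 4⁵, so L = 4.

4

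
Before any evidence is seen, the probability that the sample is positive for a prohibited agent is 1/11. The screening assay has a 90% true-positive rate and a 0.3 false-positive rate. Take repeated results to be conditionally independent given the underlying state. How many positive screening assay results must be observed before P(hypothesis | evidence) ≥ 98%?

6

Prior odds = (1/11)/(10/11) = 0.1.
Likelihood ratio of a positive result = 0.9/0.3 = 3.
Target posterior odds = 0.98/0.02 = 49.
Require 3ⁿ ≥ 49 ÷ 0.1 = 490.
3⁵ = 243 falls short of 490 but 3⁶ = 729 reaches it, so n = 6.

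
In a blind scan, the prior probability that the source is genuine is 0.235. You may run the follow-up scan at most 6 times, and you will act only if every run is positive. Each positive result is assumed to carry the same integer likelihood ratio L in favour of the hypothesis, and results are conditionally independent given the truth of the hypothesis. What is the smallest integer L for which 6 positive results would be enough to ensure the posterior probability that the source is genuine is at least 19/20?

Prior odds = 0.235/0.765 = 47/153.
Target odds = 0.95/0.05 = 19.
Need L⁶ ≥ 19 ÷ (47/153) = 2907/47.
1⁶ = 1 < 2907/47 ≤ 64 = 2⁶, so L = 2.

2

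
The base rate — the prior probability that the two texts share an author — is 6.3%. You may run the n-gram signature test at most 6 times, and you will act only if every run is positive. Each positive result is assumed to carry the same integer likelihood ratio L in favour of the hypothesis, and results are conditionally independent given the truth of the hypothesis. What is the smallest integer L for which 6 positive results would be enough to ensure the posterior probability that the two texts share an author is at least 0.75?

Prior odds = 0.063/0.937 = 63/937.
Target odds = 0.75/0.25 = 3.
Need L⁶ ≥ 3 ÷ (63/937) = 937/21.
1⁶ = 1 < 937/21 ≤ 64 = 2⁶, so L = 2.

2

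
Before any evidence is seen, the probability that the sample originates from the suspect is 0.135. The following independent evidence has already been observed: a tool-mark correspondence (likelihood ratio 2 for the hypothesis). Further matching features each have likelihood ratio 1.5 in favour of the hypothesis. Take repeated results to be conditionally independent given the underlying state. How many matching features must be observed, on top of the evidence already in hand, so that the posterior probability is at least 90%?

9

Prior odds = 0.135/0.865 = 27/173.
Bayes factor of the evidence already in hand = 2.
Odds after that evidence = (27/173) × 2 = 54/173.
Target odds = 0.9/0.1 = 9.
Need 1.5ⁿ ≥ 9 ÷ (54/173) = 173/6.
1.5⁸ = 25.62890625 falls short of 173/6 but 1.5⁹ = 19683/512 reaches it, so n = 9.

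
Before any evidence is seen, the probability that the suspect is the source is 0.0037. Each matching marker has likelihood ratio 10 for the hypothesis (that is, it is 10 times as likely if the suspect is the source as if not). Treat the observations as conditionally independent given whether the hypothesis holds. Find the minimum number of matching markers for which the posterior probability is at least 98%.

Prior odds = 0.0037/0.9963 = 37/9963.
Likelihood ratio per matching marker = 10.
Target odds: 0.98 ÷ 0.02 = 49.
Need (37/9963) × 10ⁿ ≥ 49, i.e. 10ⁿ ≥ 488187/37.
10⁴ = 10000 falls short of 488187/37 but 10⁵ = 100000 reaches it, so n = 5.

5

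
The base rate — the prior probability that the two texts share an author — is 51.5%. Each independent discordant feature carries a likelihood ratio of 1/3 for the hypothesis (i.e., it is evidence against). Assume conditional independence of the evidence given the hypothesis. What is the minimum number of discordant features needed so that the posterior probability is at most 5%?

Prior odds = 0.515/0.485 = 103/97.
Likelihood ratio per discordant feature = 1/3.
Target posterior odds = 0.05/0.95 = 1/19.
Require (1/3)ⁿ ≤ 1/19 ÷ (103/97) = 97/1957.
(1/3)² = 1/9 is still above 97/1957 but (1/3)³ = 1/27 is at or below it, so n = 3.

3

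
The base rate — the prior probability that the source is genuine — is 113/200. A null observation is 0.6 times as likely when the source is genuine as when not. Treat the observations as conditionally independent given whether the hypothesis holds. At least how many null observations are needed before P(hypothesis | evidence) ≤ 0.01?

10

Prior odds = 0.565/0.435 = 113/87.
Likelihood ratio per null observation = 0.6.
Target odds: 0.01 ÷ 0.99 = 1/99.
Require 0.6ⁿ ≤ 1/99 ÷ (113/87) = 29/3729.
0.6⁹ = 19683/1953125 is still above 29/3729 but 0.6¹⁰ = 59049/9765625 is at or below it, so n = 10.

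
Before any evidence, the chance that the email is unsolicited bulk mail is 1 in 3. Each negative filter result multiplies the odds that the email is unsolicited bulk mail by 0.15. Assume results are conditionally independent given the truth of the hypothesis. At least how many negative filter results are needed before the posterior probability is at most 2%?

2

Prior odds: (1/3) ÷ (2/3) = 0.5.
Likelihood ratio per negative filter result = 0.15.
Target odds: 0.02 ÷ 0.98 = 1/49.
Require 0.15ⁿ ≤ 1/49 ÷ 0.5 = 2/49.
0.15¹ = 0.15 is still above 2/49 but 0.15² = 0.0225 is at or below it, so n = 2.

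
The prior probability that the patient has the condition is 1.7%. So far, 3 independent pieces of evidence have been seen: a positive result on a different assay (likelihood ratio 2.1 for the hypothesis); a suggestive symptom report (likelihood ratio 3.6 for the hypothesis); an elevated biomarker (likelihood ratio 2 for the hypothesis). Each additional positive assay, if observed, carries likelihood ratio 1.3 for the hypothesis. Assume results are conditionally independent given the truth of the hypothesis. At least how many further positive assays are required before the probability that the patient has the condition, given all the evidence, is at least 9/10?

14

Prior odds = 0.017/0.983 = 17/983.
Combined Bayes factor of the evidence already in hand = 2.1 × 3.6 × 2 = 15.12.
Odds after that evidence = (17/983) × 15.12 = 6426/24575.
Target odds = 0.9/0.1 = 9.
Need 1.3ⁿ ≥ 9 ÷ (6426/24575) = 24575/714.
1.3¹³ ≈30.2875 falls short of 24575/714 but 1.3¹⁴ ≈39.3738 reaches it, so n = 14.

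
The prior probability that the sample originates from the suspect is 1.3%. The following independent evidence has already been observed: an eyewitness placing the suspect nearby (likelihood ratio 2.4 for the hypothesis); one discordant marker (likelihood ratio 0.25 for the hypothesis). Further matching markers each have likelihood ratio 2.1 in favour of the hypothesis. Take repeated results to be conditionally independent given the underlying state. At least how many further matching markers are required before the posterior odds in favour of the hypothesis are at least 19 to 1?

Prior odds = 0.013/0.987 = 13/987.
Combined Bayes factor of the evidence already in hand = 2.4 × 0.25 = 0.6.
Odds after that evidence = (13/987) × 0.6 = 13/1645.
Target odds = 19.
Need 2.1ⁿ ≥ 19 ÷ (13/1645) = 31255/13.
2.1¹⁰ ≈1667.99 falls short of 31255/13 but 2.1¹¹ ≈3502.78 reaches it, so n = 11.

11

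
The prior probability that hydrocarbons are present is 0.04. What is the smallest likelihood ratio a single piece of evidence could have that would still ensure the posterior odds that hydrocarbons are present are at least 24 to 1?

Prior odds = 0.04/0.96 = 1/24.
Target odds = 24.
Required Bayes factor = 24 ÷ (1/24) = 576.

576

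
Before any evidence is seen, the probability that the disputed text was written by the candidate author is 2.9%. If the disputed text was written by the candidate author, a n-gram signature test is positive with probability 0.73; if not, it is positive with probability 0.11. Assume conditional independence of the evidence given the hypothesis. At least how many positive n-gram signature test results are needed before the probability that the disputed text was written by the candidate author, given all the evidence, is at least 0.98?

4

Prior odds: 0.029 ÷ 0.971 = 29/971.
Likelihood ratio of a positive = 0.73/0.11 = 73/11.
Target posterior odds = 0.98/0.02 = 49.
Need (29/971) × (73/11)ⁿ ≥ 49, i.e. (73/11)ⁿ ≥ 47579/29.
(73/11)³ = 389017/1331 falls short of 47579/29 but (73/11)⁴ = 28398241/14641 reaches it, so n = 4.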